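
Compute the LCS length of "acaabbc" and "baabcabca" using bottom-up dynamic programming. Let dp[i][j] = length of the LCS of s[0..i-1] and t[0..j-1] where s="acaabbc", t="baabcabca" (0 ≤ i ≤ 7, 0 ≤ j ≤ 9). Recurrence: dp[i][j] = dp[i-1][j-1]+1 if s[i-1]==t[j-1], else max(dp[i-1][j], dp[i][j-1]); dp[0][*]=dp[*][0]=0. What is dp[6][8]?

   ''  b  a  a  b  c  a  b  c  a
''  0  0  0  0  0  0  0  0  0  0
 a  0  0  1  1  1  1  1  1  1  1
 c  0  0  1  1  1  2  2  2  2  2
 a  0  0  1  2  2  2  3  3  3  3
 a  0  0  1  2  2  2  3  3  3  4
 b  0  1  1  2  3  3  3  4  4  4
 b  0  1  1  2  3  3  3  4  4  4
 c  0  1  1  2  3  4  4  4  5  5

4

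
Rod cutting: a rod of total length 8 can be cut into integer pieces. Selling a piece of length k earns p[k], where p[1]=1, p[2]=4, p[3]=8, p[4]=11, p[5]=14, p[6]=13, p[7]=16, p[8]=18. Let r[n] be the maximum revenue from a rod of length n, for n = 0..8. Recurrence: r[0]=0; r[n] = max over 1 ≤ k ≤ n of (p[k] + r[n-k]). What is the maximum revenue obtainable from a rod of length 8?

22

   n    0    1    2    3    4    5    6    7    8
r[n]    0    1    4    8   11   14   16   19   22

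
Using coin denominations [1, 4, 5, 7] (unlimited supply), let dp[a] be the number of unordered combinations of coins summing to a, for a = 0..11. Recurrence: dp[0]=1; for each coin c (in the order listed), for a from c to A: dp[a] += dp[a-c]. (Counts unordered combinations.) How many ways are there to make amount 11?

after  coin     0     1     2     3     4     5     6     7     8     9    10    11
          1     1     1     1     1     1     1     1     1     1     1     1     1
          4     1     1     1     1     2     2     2     2     3     3     3     3
          5     1     1     1     1     2     3     3     3     4     5     6     6
          7     1     1     1     1     2     3     3     4     5     6     7     8

8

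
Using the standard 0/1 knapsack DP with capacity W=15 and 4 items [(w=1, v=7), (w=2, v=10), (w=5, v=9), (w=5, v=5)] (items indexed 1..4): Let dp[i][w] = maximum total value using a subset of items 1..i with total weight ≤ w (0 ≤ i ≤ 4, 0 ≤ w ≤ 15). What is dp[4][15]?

i\w   0   1   2   3   4   5   6   7   8   9  10  11  12  13  14  15
  0   0   0   0   0   0   0   0   0   0   0   0   0   0   0   0   0
  1   0   7   7   7   7   7   7   7   7   7   7   7   7   7   7   7
  2   0   7  10  17  17  17  17  17  17  17  17  17  17  17  17  17
  3   0   7  10  17  17  17  17  19  26  26  26  26  26  26  26  26
  4   0   7  10  17  17  17  17  19  26  26  26  26  26  31  31  31

31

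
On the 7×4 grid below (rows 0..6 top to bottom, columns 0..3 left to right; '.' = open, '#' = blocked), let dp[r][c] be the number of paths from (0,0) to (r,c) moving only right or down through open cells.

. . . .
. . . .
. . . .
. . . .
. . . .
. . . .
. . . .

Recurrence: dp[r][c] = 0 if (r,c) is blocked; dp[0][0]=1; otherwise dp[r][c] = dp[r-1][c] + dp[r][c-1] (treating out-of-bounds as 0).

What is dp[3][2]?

r\c   0   1   2   3
  0   1   1   1   1
  1   1   2   3   4
  2   1   3   6  10
  3   1   4  10  20
  4   1   5  15  35
  5   1   6  21  56
  6   1   7  28  84

10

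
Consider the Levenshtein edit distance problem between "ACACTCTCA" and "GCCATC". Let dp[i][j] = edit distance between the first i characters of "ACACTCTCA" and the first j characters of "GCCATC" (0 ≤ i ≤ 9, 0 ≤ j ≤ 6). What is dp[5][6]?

4

   ''  G  C  C  A  T  C
''  0  1  2  3  4  5  6
 A  1  1  2  3  3  4  5
 C  2  2  1  2  3  4  4
 A  3  3  2  2  2  3  4
 C  4  4  3  2  3  3  3
 T  5  5  4  3  3  3  4
 C  6  6  5  4  4  4  3
 T  7  7  6  5  5  4  4
 C  8  8  7  6  6  5  4
 A  9  9  8  7  6  6  5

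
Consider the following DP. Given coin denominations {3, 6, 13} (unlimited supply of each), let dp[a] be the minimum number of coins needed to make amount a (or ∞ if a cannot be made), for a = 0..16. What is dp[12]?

 a  0  1  2  3  4  5  6  7  8  9 10 11 12 13 14 15 16
dp  0  -  -  1  -  -  1  -  -  2  -  -  2  1  -  3  2
(- denotes ∞ / unreachable)

2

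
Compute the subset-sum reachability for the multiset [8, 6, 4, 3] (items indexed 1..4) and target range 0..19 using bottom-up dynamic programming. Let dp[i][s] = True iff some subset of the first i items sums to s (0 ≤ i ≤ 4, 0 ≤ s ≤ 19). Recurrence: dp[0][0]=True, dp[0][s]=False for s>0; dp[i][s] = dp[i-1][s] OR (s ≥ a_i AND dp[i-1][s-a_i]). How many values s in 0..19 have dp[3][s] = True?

i\s   0   1   2   3   4   5   6   7   8   9  10  11  12  13  14  15  16  17  18  19
  0   T   F   F   F   F   F   F   F   F   F   F   F   F   F   F   F   F   F   F   F
  1   T   F   F   F   F   F   F   F   T   F   F   F   F   F   F   F   F   F   F   F
  2   T   F   F   F   F   F   T   F   T   F   F   F   F   F   T   F   F   F   F   F
  3   T   F   F   F   T   F   T   F   T   F   T   F   T   F   T   F   F   F   T   F
  4   T   F   F   T   T   F   T   T   T   T   T   T   T   T   T   T   F   T   T   F

8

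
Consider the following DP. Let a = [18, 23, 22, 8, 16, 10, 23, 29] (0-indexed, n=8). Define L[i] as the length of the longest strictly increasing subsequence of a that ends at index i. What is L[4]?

2

   i    0    1    2    3    4    5    6    7
a[i]   18   23   22    8   16   10   23   29
L[i]    1    2    2    1    2    2    3    4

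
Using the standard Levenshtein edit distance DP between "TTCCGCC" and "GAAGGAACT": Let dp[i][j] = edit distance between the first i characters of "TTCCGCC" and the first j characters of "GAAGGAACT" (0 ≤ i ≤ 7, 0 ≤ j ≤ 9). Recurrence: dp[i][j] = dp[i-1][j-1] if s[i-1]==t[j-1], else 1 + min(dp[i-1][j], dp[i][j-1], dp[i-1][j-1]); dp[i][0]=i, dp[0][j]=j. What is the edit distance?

   ''  G  A  A  G  G  A  A  C  T
''  0  1  2  3  4  5  6  7  8  9
 T  1  1  2  3  4  5  6  7  8  8
 T  2  2  2  3  4  5  6  7  8  8
 C  3  3  3  3  4  5  6  7  7  8
 C  4  4  4  4  4  5  6  7  7  8
 G  5  4  5  5  4  4  5  6  7  8
 C  6  5  5  6  5  5  5  6  6  7
 C  7  6  6  6  6  6  6  6  6  7

7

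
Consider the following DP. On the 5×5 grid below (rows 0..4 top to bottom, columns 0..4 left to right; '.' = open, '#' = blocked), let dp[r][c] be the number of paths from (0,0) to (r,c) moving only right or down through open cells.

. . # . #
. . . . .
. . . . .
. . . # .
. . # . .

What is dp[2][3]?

7

r\c   0   1   2   3   4
  0   1   1   0   0   0
  1   1   2   2   2   2
  2   1   3   5   7   9
  3   1   4   9   0   9
  4   1   5   0   0   9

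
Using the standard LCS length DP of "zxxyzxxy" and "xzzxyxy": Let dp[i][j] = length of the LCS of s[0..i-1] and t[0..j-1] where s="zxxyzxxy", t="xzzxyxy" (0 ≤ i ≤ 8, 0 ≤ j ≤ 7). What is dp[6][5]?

3

   ''  x  z  z  x  y  x  y
''  0  0  0  0  0  0  0  0
 z  0  0  1  1  1  1  1  1
 x  0  1  1  1  2  2  2  2
 x  0  1  1  1  2  2  3  3
 y  0  1  1  1  2  3  3  4
 z  0  1  2  2  2  3  3  4
 x  0  1  2  2  3  3  4  4
 x  0  1  2  2  3  3  4  4
 y  0  1  2  2  3  4  4  5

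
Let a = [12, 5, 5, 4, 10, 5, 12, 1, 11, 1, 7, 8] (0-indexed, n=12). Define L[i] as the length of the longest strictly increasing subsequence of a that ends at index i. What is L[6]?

3

   i    0    1    2    3    4    5    6    7    8    9   10   11
a[i]   12    5    5    4   10    5   12    1   11    1    7    8
L[i]    1    1    1    1    2    2    3    1    3    1    3    4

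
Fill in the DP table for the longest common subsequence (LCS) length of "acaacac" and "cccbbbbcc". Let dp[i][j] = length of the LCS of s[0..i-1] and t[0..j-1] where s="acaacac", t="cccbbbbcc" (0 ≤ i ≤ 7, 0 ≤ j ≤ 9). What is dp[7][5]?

   ''  c  c  c  b  b  b  b  c  c
''  0  0  0  0  0  0  0  0  0  0
 a  0  0  0  0  0  0  0  0  0  0
 c  0  1  1  1  1  1  1  1  1  1
 a  0  1  1  1  1  1  1  1  1  1
 a  0  1  1  1  1  1  1  1  1  1
 c  0  1  2  2  2  2  2  2  2  2
 a  0  1  2  2  2  2  2  2  2  2
 c  0  1  2  3  3  3  3  3  3  3

3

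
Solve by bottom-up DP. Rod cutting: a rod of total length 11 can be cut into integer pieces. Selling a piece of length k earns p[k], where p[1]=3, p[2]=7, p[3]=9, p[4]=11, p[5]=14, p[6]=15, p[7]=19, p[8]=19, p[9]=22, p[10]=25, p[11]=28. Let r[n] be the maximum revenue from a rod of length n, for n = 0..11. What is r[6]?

   n    0    1    2    3    4    5    6    7    8    9   10   11
r[n]    0    3    7   10   14   17   21   24   28   31   35   38

21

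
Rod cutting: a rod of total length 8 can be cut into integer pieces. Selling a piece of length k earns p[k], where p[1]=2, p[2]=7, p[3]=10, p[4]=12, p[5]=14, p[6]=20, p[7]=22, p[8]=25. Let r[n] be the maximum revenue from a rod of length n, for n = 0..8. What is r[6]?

21

   n    0    1    2    3    4    5    6    7    8
r[n]    0    2    7   10   14   17   21   24   28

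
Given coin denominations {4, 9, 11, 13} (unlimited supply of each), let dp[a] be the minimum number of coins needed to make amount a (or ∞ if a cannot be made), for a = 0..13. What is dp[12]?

3

 a  0  1  2  3  4  5  6  7  8  9 10 11 12 13
dp  0  -  -  -  1  -  -  -  2  1  -  1  3  1
(- denotes ∞ / unreachable)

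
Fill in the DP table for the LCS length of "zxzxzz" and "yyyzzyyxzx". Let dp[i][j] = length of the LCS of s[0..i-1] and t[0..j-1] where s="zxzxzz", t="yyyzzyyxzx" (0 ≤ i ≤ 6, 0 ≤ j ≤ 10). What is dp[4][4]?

1

   ''  y  y  y  z  z  y  y  x  z  x
''  0  0  0  0  0  0  0  0  0  0  0
 z  0  0  0  0  1  1  1  1  1  1  1
 x  0  0  0  0  1  1  1  1  2  2  2
 z  0  0  0  0  1  2  2  2  2  3  3
 x  0  0  0  0  1  2  2  2  3  3  4
 z  0  0  0  0  1  2  2  2  3  4  4
 z  0  0  0  0  1  2  2  2  3  4  4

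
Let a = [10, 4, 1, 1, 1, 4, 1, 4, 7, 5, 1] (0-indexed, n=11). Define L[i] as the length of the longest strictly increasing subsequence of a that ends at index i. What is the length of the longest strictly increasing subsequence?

3

   i    0    1    2    3    4    5    6    7    8    9   10
a[i]   10    4    1    1    1    4    1    4    7    5    1
L[i]    1    1    1    1    1    2    1    2    3    3    1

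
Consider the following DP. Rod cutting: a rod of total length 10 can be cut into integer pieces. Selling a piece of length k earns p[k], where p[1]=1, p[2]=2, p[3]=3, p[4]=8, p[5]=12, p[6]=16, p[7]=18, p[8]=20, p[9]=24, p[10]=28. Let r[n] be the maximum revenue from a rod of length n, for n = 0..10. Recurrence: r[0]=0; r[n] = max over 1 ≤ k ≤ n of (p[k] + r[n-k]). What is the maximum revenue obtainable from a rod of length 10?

28

   n    0    1    2    3    4    5    6    7    8    9   10
r[n]    0    1    2    3    8   12   16   18   20   24   28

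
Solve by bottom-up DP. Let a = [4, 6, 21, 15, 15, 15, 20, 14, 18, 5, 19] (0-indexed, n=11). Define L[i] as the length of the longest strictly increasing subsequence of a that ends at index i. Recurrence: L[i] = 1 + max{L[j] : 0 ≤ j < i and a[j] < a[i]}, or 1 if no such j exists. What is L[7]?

   i    0    1    2    3    4    5    6    7    8    9   10
a[i]    4    6   21   15   15   15   20   14   18    5   19
L[i]    1    2    3    3    3    3    4    3    4    2    5

3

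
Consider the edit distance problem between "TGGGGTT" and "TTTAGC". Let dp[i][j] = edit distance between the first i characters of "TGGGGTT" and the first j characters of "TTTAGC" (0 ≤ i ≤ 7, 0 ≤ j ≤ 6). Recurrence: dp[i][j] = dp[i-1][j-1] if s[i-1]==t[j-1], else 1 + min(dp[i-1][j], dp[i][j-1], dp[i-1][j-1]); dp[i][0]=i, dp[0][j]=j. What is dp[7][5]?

   ''  T  T  T  A  G  C
''  0  1  2  3  4  5  6
 T  1  0  1  2  3  4  5
 G  2  1  1  2  3  3  4
 G  3  2  2  2  3  3  4
 G  4  3  3  3  3  3  4
 G  5  4  4  4  4  3  4
 T  6  5  4  4  5  4  4
 T  7  6  5  4  5  5  5

5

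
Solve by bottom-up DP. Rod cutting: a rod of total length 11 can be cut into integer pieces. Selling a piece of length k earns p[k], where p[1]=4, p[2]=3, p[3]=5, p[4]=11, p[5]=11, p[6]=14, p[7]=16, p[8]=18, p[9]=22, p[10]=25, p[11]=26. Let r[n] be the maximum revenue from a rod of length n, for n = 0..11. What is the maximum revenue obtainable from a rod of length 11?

44

   n    0    1    2    3    4    5    6    7    8    9   10   11
r[n]    0    4    8   12   16   20   24   28   32   36   40   44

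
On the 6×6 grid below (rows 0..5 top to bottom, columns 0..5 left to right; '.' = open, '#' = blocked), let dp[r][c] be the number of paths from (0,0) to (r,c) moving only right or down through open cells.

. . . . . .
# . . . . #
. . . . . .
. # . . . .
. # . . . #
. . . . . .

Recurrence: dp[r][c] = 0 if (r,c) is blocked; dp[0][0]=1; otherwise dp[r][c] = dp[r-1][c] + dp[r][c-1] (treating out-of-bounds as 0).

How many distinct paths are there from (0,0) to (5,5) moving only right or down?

r\c   0   1   2   3   4   5
  0   1   1   1   1   1   1
  1   0   1   2   3   4   0
  2   0   1   3   6  10  10
  3   0   0   3   9  19  29
  4   0   0   3  12  31   0
  5   0   0   3  15  46  46

46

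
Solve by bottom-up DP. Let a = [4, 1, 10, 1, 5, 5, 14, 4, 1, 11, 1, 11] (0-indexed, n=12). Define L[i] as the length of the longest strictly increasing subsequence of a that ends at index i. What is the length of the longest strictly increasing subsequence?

3

   i    0    1    2    3    4    5    6    7    8    9   10   11
a[i]    4    1   10    1    5    5   14    4    1   11    1   11
L[i]    1    1    2    1    2    2    3    2    1    3    1    3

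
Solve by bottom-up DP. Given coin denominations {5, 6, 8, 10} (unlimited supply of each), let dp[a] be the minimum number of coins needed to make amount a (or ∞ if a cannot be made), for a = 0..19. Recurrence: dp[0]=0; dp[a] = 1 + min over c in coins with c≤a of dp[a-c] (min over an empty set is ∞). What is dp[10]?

1

 a  0  1  2  3  4  5  6  7  8  9 10 11 12 13 14 15 16 17 18 19
dp  0  -  -  -  -  1  1  -  1  -  1  2  2  2  2  2  2  3  2  3
(- denotes ∞ / unreachable)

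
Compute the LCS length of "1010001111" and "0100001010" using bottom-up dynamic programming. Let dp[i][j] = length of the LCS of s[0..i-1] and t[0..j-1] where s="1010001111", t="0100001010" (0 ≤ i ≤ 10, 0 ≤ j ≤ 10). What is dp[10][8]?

6

   ''  0  1  0  0  0  0  1  0  1  0
''  0  0  0  0  0  0  0  0  0  0  0
 1  0  0  1  1  1  1  1  1  1  1  1
 0  0  1  1  2  2  2  2  2  2  2  2
 1  0  1  2  2  2  2  2  3  3  3  3
 0  0  1  2  3  3  3  3  3  4  4  4
 0  0  1  2  3  4  4  4  4  4  4  5
 0  0  1  2  3  4  5  5  5  5  5  5
 1  0  1  2  3  4  5  5  6  6  6  6
 1  0  1  2  3  4  5  5  6  6  7  7
 1  0  1  2  3  4  5  5  6  6  7  7
 1  0  1  2  3  4  5  5  6  6  7  7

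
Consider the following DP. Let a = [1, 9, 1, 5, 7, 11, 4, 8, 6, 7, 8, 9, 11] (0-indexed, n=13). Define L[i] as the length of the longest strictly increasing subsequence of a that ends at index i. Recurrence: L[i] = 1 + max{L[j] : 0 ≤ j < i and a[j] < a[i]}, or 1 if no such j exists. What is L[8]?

   i    0    1    2    3    4    5    6    7    8    9   10   11   12
a[i]    1    9    1    5    7   11    4    8    6    7    8    9   11
L[i]    1    2    1    2    3    4    2    4    3    4    5    6    7

3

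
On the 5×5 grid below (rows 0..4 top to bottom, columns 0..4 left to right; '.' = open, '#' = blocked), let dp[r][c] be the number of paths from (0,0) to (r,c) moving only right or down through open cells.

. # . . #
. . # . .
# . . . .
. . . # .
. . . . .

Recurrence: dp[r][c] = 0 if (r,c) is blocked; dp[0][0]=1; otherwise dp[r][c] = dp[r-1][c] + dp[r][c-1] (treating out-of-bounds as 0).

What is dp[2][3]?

1

r\c   0   1   2   3   4
  0   1   0   0   0   0
  1   1   1   0   0   0
  2   0   1   1   1   1
  3   0   1   2   0   1
  4   0   1   3   3   4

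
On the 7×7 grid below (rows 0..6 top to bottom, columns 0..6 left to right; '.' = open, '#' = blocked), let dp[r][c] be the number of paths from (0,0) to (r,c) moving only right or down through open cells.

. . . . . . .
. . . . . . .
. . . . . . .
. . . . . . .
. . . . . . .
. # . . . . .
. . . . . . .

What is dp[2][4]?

r\c   0   1   2   3   4   5   6
  0   1   1   1   1   1   1   1
  1   1   2   3   4   5   6   7
  2   1   3   6  10  15  21  28
  3   1   4  10  20  35  56  84
  4   1   5  15  35  70 126 210
  5   1   0  15  50 120 246 456
  6   1   1  16  66 186 432 888

15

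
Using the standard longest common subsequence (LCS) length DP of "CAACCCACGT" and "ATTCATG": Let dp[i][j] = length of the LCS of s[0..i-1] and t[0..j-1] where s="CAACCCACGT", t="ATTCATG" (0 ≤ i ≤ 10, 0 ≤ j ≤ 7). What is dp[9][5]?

   ''  A  T  T  C  A  T  G
''  0  0  0  0  0  0  0  0
 C  0  0  0  0  1  1  1  1
 A  0  1  1  1  1  2  2  2
 A  0  1  1  1  1  2  2  2
 C  0  1  1  1  2  2  2  2
 C  0  1  1  1  2  2  2  2
 C  0  1  1  1  2  2  2  2
 A  0  1  1  1  2  3  3  3
 C  0  1  1  1  2  3  3  3
 G  0  1  1  1  2  3  3  4
 T  0  1  2  2  2  3  4  4

3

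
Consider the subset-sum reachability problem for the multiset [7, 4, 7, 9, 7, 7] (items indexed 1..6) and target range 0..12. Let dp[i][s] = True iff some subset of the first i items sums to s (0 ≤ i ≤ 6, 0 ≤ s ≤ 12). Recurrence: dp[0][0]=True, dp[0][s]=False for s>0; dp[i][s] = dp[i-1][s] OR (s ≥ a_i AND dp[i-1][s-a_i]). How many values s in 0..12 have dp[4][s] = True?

i\s   0   1   2   3   4   5   6   7   8   9  10  11  12
  0   T   F   F   F   F   F   F   F   F   F   F   F   F
  1   T   F   F   F   F   F   F   T   F   F   F   F   F
  2   T   F   F   F   T   F   F   T   F   F   F   T   F
  3   T   F   F   F   T   F   F   T   F   F   F   T   F
  4   T   F   F   F   T   F   F   T   F   T   F   T   F
  5   T   F   F   F   T   F   F   T   F   T   F   T   F
  6   T   F   F   F   T   F   F   T   F   T   F   T   F

5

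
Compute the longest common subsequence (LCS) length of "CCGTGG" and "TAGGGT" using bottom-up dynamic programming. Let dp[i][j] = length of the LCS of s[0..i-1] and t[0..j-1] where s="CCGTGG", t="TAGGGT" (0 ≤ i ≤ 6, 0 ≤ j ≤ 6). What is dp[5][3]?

   ''  T  A  G  G  G  T
''  0  0  0  0  0  0  0
 C  0  0  0  0  0  0  0
 C  0  0  0  0  0  0  0
 G  0  0  0  1  1  1  1
 T  0  1  1  1  1  1  2
 G  0  1  1  2  2  2  2
 G  0  1  1  2  3  3  3

2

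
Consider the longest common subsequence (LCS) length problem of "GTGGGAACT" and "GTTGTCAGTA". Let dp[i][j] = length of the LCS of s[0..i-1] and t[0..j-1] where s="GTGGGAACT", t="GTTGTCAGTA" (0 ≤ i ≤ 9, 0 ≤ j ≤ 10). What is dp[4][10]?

   ''  G  T  T  G  T  C  A  G  T  A
''  0  0  0  0  0  0  0  0  0  0  0
 G  0  1  1  1  1  1  1  1  1  1  1
 T  0  1  2  2  2  2  2  2  2  2  2
 G  0  1  2  2  3  3  3  3  3  3  3
 G  0  1  2  2  3  3  3  3  4  4  4
 G  0  1  2  2  3  3  3  3  4  4  4
 A  0  1  2  2  3  3  3  4  4  4  5
 A  0  1  2  2  3  3  3  4  4  4  5
 C  0  1  2  2  3  3  4  4  4  4  5
 T  0  1  2  3  3  4  4  4  4  5  5

4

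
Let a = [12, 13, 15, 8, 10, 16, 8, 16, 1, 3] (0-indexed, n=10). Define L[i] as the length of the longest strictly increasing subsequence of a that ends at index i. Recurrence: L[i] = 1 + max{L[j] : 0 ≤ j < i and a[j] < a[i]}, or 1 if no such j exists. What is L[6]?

1

   i    0    1    2    3    4    5    6    7    8    9
a[i]   12   13   15    8   10   16    8   16    1    3
L[i]    1    2    3    1    2    4    1    4    1    2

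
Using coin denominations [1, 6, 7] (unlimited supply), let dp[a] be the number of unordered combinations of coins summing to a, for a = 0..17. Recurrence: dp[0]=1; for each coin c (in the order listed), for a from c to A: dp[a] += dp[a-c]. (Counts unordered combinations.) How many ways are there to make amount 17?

6

after  coin     0     1     2     3     4     5     6     7     8     9    10    11    12    13    14    15    16    17
          1     1     1     1     1     1     1     1     1     1     1     1     1     1     1     1     1     1     1
          6     1     1     1     1     1     1     2     2     2     2     2     2     3     3     3     3     3     3
          7     1     1     1     1     1     1     2     3     3     3     3     3     4     5     6     6     6     6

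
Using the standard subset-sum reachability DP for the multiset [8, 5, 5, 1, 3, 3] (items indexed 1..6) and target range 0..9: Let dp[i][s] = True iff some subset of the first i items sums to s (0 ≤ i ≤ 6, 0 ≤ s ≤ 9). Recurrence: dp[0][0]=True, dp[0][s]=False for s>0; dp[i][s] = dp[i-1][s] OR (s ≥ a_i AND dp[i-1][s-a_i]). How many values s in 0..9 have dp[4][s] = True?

6

i\s   0   1   2   3   4   5   6   7   8   9
  0   T   F   F   F   F   F   F   F   F   F
  1   T   F   F   F   F   F   F   F   T   F
  2   T   F   F   F   F   T   F   F   T   F
  3   T   F   F   F   F   T   F   F   T   F
  4   T   T   F   F   F   T   T   F   T   T
  5   T   T   F   T   T   T   T   F   T   T
  6   T   T   F   T   T   T   T   T   T   T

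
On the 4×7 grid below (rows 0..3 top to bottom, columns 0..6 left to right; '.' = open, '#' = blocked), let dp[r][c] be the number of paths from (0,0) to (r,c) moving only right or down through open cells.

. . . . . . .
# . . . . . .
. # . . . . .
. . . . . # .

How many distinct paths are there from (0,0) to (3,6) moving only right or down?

r\c   0   1   2   3   4   5   6
  0   1   1   1   1   1   1   1
  1   0   1   2   3   4   5   6
  2   0   0   2   5   9  14  20
  3   0   0   2   7  16   0  20

20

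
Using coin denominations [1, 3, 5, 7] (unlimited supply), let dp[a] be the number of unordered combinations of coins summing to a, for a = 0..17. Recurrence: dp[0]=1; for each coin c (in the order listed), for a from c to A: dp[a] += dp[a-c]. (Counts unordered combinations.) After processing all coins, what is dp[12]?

after  coin     0     1     2     3     4     5     6     7     8     9    10    11    12    13    14    15    16    17
          1     1     1     1     1     1     1     1     1     1     1     1     1     1     1     1     1     1     1
          3     1     1     1     2     2     2     3     3     3     4     4     4     5     5     5     6     6     6
          5     1     1     1     2     2     3     4     4     5     6     7     8     9    10    11    13    14    15
          7     1     1     1     2     2     3     4     5     6     7     9    10    12    14    16    19    21    24

12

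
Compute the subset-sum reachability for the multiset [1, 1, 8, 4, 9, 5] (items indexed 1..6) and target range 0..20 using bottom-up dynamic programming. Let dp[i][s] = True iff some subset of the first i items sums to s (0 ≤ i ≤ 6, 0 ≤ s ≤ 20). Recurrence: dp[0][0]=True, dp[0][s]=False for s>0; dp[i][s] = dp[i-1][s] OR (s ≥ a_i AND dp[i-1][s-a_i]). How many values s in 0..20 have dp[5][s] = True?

17

i\s   0   1   2   3   4   5   6   7   8   9  10  11  12  13  14  15  16  17  18  19  20
  0   T   F   F   F   F   F   F   F   F   F   F   F   F   F   F   F   F   F   F   F   F
  1   T   T   F   F   F   F   F   F   F   F   F   F   F   F   F   F   F   F   F   F   F
  2   T   T   T   F   F   F   F   F   F   F   F   F   F   F   F   F   F   F   F   F   F
  3   T   T   T   F   F   F   F   F   T   T   T   F   F   F   F   F   F   F   F   F   F
  4   T   T   T   F   T   T   T   F   T   T   T   F   T   T   T   F   F   F   F   F   F
  5   T   T   T   F   T   T   T   F   T   T   T   T   T   T   T   T   F   T   T   T   F
  6   T   T   T   F   T   T   T   T   T   T   T   T   T   T   T   T   T   T   T   T   T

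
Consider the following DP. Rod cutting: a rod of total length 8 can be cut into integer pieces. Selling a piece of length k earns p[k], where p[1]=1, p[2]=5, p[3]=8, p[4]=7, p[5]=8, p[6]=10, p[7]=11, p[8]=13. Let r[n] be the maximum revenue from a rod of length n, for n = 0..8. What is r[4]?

   n    0    1    2    3    4    5    6    7    8
r[n]    0    1    5    8   10   13   16   18   21

10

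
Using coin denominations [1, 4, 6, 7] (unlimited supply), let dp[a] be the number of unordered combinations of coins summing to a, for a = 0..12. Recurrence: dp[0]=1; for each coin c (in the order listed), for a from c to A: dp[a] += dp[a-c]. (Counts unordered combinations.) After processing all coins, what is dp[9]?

5

after  coin     0     1     2     3     4     5     6     7     8     9    10    11    12
          1     1     1     1     1     1     1     1     1     1     1     1     1     1
          4     1     1     1     1     2     2     2     2     3     3     3     3     4
          6     1     1     1     1     2     2     3     3     4     4     5     5     7
          7     1     1     1     1     2     2     3     4     5     5     6     7     9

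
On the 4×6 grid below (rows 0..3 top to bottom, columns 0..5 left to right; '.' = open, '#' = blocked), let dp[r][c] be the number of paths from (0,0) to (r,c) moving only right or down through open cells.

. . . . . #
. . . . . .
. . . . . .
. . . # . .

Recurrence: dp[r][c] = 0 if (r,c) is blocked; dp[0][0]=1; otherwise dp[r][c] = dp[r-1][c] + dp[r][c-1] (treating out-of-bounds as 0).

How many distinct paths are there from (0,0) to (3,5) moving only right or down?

35

r\c   0   1   2   3   4   5
  0   1   1   1   1   1   0
  1   1   2   3   4   5   5
  2   1   3   6  10  15  20
  3   1   4  10   0  15  35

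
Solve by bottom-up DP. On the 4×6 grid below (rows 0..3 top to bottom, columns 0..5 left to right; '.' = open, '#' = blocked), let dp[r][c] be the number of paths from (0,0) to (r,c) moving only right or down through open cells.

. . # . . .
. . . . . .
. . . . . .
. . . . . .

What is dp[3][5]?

36

r\c   0   1   2   3   4   5
  0   1   1   0   0   0   0
  1   1   2   2   2   2   2
  2   1   3   5   7   9  11
  3   1   4   9  16  25  36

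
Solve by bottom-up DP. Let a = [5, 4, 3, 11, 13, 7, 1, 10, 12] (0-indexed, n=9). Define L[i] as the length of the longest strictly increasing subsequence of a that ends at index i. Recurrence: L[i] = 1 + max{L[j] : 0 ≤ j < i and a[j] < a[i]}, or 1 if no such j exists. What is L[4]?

3

   i    0    1    2    3    4    5    6    7    8
a[i]    5    4    3   11   13    7    1   10   12
L[i]    1    1    1    2    3    2    1    3    4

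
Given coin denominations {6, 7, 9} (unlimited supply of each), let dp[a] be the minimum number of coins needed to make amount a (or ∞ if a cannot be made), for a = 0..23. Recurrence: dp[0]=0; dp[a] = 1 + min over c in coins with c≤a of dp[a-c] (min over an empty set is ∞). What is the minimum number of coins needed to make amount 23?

3

 a  0  1  2  3  4  5  6  7  8  9 10 11 12 13 14 15 16 17 18 19 20 21 22 23
dp  0  -  -  -  -  -  1  1  -  1  -  -  2  2  2  2  2  -  2  3  3  3  3  3
(- denotes ∞ / unreachable)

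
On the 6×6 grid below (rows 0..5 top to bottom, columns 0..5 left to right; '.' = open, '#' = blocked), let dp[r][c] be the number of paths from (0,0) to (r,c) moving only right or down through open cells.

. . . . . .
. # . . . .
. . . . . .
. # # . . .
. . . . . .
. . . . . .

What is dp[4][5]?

r\c   0   1   2   3   4   5
  0   1   1   1   1   1   1
  1   1   0   1   2   3   4
  2   1   1   2   4   7  11
  3   1   0   0   4  11  22
  4   1   1   1   5  16  38
  5   1   2   3   8  24  62

38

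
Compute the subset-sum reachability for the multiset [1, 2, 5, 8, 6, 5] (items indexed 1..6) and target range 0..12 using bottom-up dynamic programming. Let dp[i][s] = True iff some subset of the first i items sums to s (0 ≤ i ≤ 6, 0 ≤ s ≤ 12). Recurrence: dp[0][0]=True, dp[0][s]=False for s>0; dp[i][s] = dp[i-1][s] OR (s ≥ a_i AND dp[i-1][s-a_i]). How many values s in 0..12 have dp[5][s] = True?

12

i\s   0   1   2   3   4   5   6   7   8   9  10  11  12
  0   T   F   F   F   F   F   F   F   F   F   F   F   F
  1   T   T   F   F   F   F   F   F   F   F   F   F   F
  2   T   T   T   T   F   F   F   F   F   F   F   F   F
  3   T   T   T   T   F   T   T   T   T   F   F   F   F
  4   T   T   T   T   F   T   T   T   T   T   T   T   F
  5   T   T   T   T   F   T   T   T   T   T   T   T   T
  6   T   T   T   T   F   T   T   T   T   T   T   T   T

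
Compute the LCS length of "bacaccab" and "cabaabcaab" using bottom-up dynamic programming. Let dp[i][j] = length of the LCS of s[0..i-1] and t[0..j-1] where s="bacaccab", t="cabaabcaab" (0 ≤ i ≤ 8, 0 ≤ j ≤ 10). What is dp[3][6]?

   ''  c  a  b  a  a  b  c  a  a  b
''  0  0  0  0  0  0  0  0  0  0  0
 b  0  0  0  1  1  1  1  1  1  1  1
 a  0  0  1  1  2  2  2  2  2  2  2
 c  0  1  1  1  2  2  2  3  3  3  3
 a  0  1  2  2  2  3  3  3  4  4  4
 c  0  1  2  2  2  3  3  4  4  4  4
 c  0  1  2  2  2  3  3  4  4  4  4
 a  0  1  2  2  3  3  3  4  5  5  5
 b  0  1  2  3  3  3  4  4  5  5  6

2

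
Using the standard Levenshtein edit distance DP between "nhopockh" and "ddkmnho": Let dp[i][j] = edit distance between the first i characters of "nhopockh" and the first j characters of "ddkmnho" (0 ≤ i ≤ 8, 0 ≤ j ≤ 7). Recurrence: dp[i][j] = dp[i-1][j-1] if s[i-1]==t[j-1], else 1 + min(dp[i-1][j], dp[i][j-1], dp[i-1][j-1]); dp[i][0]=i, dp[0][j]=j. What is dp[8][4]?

7

   ''  d  d  k  m  n  h  o
''  0  1  2  3  4  5  6  7
 n  1  1  2  3  4  4  5  6
 h  2  2  2  3  4  5  4  5
 o  3  3  3  3  4  5  5  4
 p  4  4  4  4  4  5  6  5
 o  5  5  5  5  5  5  6  6
 c  6  6  6  6  6  6  6  7
 k  7  7  7  6  7  7  7  7
 h  8  8  8  7  7  8  7  8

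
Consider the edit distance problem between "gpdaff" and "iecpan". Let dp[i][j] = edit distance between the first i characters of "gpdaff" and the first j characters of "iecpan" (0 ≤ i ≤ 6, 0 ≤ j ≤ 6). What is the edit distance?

   ''  i  e  c  p  a  n
''  0  1  2  3  4  5  6
 g  1  1  2  3  4  5  6
 p  2  2  2  3  3  4  5
 d  3  3  3  3  4  4  5
 a  4  4  4  4  4  4  5
 f  5  5  5  5  5  5  5
 f  6  6  6  6  6  6  6

6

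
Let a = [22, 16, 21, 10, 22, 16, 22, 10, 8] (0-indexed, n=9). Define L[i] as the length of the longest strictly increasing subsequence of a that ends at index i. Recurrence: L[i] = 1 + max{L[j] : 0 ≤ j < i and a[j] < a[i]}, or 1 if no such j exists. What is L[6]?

3

   i    0    1    2    3    4    5    6    7    8
a[i]   22   16   21   10   22   16   22   10    8
L[i]    1    1    2    1    3    2    3    1    1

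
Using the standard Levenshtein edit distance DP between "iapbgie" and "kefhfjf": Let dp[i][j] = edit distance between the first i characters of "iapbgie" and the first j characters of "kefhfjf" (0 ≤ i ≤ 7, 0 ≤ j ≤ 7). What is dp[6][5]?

   ''  k  e  f  h  f  j  f
''  0  1  2  3  4  5  6  7
 i  1  1  2  3  4  5  6  7
 a  2  2  2  3  4  5  6  7
 p  3  3  3  3  4  5  6  7
 b  4  4  4  4  4  5  6  7
 g  5  5  5  5  5  5  6  7
 i  6  6  6  6  6  6  6  7
 e  7  7  6  7  7  7  7  7

6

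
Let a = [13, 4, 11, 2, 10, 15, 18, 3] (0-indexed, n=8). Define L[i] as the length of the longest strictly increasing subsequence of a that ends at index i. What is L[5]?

   i    0    1    2    3    4    5    6    7
a[i]   13    4   11    2   10   15   18    3
L[i]    1    1    2    1    2    3    4    2

3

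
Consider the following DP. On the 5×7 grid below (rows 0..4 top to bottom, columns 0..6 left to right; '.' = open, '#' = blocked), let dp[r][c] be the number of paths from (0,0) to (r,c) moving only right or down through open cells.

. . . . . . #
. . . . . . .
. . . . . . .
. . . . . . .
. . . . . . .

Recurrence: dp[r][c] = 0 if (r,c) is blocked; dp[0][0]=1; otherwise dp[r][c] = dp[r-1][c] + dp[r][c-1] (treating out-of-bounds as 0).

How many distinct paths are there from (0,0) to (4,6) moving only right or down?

209

r\c   0   1   2   3   4   5   6
  0   1   1   1   1   1   1   0
  1   1   2   3   4   5   6   6
  2   1   3   6  10  15  21  27
  3   1   4  10  20  35  56  83
  4   1   5  15  35  70 126 209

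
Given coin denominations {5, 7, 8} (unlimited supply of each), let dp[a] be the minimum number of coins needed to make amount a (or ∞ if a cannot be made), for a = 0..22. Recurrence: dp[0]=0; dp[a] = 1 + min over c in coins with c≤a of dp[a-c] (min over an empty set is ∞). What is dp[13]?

2

 a  0  1  2  3  4  5  6  7  8  9 10 11 12 13 14 15 16 17 18 19 20 21 22
dp  0  -  -  -  -  1  -  1  1  -  2  -  2  2  2  2  2  3  3  3  3  3  3
(- denotes ∞ / unreachable)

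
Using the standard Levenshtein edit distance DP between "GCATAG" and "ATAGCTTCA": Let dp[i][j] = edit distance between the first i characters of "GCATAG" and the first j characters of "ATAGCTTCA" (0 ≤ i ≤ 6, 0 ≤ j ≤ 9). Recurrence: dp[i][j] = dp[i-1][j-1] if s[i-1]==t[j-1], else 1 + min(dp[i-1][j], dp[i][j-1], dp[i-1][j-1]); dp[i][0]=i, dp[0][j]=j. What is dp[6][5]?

   ''  A  T  A  G  C  T  T  C  A
''  0  1  2  3  4  5  6  7  8  9
 G  1  1  2  3  3  4  5  6  7  8
 C  2  2  2  3  4  3  4  5  6  7
 A  3  2  3  2  3  4  4  5  6  6
 T  4  3  2  3  3  4  4  4  5  6
 A  5  4  3  2  3  4  5  5  5  5
 G  6  5  4  3  2  3  4  5  6  6

3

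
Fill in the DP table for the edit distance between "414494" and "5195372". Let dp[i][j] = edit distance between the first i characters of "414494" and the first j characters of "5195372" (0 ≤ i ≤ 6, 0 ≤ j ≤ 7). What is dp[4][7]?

6

   ''  5  1  9  5  3  7  2
''  0  1  2  3  4  5  6  7
 4  1  1  2  3  4  5  6  7
 1  2  2  1  2  3  4  5  6
 4  3  3  2  2  3  4  5  6
 4  4  4  3  3  3  4  5  6
 9  5  5  4  3  4  4  5  6
 4  6  6  5  4  4  5  5  6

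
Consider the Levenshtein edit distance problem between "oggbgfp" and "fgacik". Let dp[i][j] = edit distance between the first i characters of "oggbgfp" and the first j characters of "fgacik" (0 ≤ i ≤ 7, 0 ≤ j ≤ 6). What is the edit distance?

   ''  f  g  a  c  i  k
''  0  1  2  3  4  5  6
 o  1  1  2  3  4  5  6
 g  2  2  1  2  3  4  5
 g  3  3  2  2  3  4  5
 b  4  4  3  3  3  4  5
 g  5  5  4  4  4  4  5
 f  6  5  5  5  5  5  5
 p  7  6  6  6  6  6  6

6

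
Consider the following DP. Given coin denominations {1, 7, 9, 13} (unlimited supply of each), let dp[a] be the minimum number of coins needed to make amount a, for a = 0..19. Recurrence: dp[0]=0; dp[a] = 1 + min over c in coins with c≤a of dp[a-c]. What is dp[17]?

 a  0  1  2  3  4  5  6  7  8  9 10 11 12 13 14 15 16 17 18 19
dp  0  1  2  3  4  5  6  1  2  1  2  3  4  1  2  3  2  3  2  3

3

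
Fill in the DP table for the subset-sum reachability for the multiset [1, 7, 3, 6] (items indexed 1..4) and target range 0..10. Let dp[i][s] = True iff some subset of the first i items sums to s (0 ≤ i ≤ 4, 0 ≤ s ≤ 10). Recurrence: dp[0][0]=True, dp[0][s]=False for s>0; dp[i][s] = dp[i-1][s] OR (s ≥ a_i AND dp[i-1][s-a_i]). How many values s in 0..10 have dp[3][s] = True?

i\s   0   1   2   3   4   5   6   7   8   9  10
  0   T   F   F   F   F   F   F   F   F   F   F
  1   T   T   F   F   F   F   F   F   F   F   F
  2   T   T   F   F   F   F   F   T   T   F   F
  3   T   T   F   T   T   F   F   T   T   F   T
  4   T   T   F   T   T   F   T   T   T   T   T

7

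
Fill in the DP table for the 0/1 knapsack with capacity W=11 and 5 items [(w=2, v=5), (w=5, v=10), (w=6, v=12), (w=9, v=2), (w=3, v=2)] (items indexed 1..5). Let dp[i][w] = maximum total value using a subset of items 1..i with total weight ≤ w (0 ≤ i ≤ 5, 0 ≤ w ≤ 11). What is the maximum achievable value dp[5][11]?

22

i\w   0   1   2   3   4   5   6   7   8   9  10  11
  0   0   0   0   0   0   0   0   0   0   0   0   0
  1   0   0   5   5   5   5   5   5   5   5   5   5
  2   0   0   5   5   5  10  10  15  15  15  15  15
  3   0   0   5   5   5  10  12  15  17  17  17  22
  4   0   0   5   5   5  10  12  15  17  17  17  22
  5   0   0   5   5   5  10  12  15  17  17  17  22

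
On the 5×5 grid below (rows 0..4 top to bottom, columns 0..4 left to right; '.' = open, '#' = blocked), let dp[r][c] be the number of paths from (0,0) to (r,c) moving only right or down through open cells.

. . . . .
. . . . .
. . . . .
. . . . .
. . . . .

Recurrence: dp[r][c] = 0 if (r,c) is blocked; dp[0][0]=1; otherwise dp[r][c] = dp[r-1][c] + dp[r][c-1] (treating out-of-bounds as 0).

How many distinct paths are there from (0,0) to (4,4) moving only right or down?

r\c   0   1   2   3   4
  0   1   1   1   1   1
  1   1   2   3   4   5
  2   1   3   6  10  15
  3   1   4  10  20  35
  4   1   5  15  35  70

70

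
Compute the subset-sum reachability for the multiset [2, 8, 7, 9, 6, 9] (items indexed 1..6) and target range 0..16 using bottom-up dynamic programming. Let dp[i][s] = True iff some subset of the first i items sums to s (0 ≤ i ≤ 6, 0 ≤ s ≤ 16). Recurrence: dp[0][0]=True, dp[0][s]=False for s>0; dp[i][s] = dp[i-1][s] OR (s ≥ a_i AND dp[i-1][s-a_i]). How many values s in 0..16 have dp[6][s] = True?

12

i\s   0   1   2   3   4   5   6   7   8   9  10  11  12  13  14  15  16
  0   T   F   F   F   F   F   F   F   F   F   F   F   F   F   F   F   F
  1   T   F   T   F   F   F   F   F   F   F   F   F   F   F   F   F   F
  2   T   F   T   F   F   F   F   F   T   F   T   F   F   F   F   F   F
  3   T   F   T   F   F   F   F   T   T   T   T   F   F   F   F   T   F
  4   T   F   T   F   F   F   F   T   T   T   T   T   F   F   F   T   T
  5   T   F   T   F   F   F   T   T   T   T   T   T   F   T   T   T   T
  6   T   F   T   F   F   F   T   T   T   T   T   T   F   T   T   T   T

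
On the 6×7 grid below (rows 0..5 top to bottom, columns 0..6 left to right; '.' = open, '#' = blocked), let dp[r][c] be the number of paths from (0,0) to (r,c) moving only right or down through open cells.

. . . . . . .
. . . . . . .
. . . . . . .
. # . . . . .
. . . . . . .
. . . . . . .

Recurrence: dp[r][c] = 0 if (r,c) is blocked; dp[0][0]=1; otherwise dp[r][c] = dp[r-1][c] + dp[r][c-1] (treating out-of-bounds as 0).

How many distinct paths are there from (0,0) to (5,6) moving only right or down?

r\c   0   1   2   3   4   5   6
  0   1   1   1   1   1   1   1
  1   1   2   3   4   5   6   7
  2   1   3   6  10  15  21  28
  3   1   0   6  16  31  52  80
  4   1   1   7  23  54 106 186
  5   1   2   9  32  86 192 378

378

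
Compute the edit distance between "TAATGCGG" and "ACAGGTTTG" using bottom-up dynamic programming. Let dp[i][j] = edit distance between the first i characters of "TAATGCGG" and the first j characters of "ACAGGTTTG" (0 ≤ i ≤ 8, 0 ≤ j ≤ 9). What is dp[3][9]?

   ''  A  C  A  G  G  T  T  T  G
''  0  1  2  3  4  5  6  7  8  9
 T  1  1  2  3  4  5  5  6  7  8
 A  2  1  2  2  3  4  5  6  7  8
 A  3  2  2  2  3  4  5  6  7  8
 T  4  3  3  3  3  4  4  5  6  7
 G  5  4  4  4  3  3  4  5  6  6
 C  6  5  4  5  4  4  4  5  6  7
 G  7  6  5  5  5  4  5  5  6  6
 G  8  7  6  6  5  5  5  6  6  6

8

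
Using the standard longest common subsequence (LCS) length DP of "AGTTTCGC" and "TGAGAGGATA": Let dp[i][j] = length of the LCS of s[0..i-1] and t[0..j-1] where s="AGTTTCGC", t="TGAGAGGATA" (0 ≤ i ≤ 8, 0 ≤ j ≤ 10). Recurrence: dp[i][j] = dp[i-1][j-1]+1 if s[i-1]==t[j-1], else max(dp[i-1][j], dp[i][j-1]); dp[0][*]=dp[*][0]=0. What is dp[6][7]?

   ''  T  G  A  G  A  G  G  A  T  A
''  0  0  0  0  0  0  0  0  0  0  0
 A  0  0  0  1  1  1  1  1  1  1  1
 G  0  0  1  1  2  2  2  2  2  2  2
 T  0  1  1  1  2  2  2  2  2  3  3
 T  0  1  1  1  2  2  2  2  2  3  3
 T  0  1  1  1  2  2  2  2  2  3  3
 C  0  1  1  1  2  2  2  2  2  3  3
 G  0  1  2  2  2  2  3  3  3  3  3
 C  0  1  2  2  2  2  3  3  3  3  3

2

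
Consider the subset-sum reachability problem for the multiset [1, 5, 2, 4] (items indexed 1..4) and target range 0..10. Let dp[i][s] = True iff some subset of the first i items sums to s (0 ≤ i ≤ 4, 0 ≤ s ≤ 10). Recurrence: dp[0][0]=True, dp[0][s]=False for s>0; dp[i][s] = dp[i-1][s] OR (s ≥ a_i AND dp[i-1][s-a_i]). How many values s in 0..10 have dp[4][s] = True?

11

i\s   0   1   2   3   4   5   6   7   8   9  10
  0   T   F   F   F   F   F   F   F   F   F   F
  1   T   T   F   F   F   F   F   F   F   F   F
  2   T   T   F   F   F   T   T   F   F   F   F
  3   T   T   T   T   F   T   T   T   T   F   F
  4   T   T   T   T   T   T   T   T   T   T   T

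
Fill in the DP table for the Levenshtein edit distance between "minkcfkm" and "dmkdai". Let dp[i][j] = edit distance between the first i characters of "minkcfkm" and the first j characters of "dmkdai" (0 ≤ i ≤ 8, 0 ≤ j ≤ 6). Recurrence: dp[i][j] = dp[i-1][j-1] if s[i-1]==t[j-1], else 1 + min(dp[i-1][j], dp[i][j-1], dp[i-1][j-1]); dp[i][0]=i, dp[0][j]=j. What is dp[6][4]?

   ''  d  m  k  d  a  i
''  0  1  2  3  4  5  6
 m  1  1  1  2  3  4  5
 i  2  2  2  2  3  4  4
 n  3  3  3  3  3  4  5
 k  4  4  4  3  4  4  5
 c  5  5  5  4  4  5  5
 f  6  6  6  5  5  5  6
 k  7  7  7  6  6  6  6
 m  8  8  7  7  7  7  7

5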